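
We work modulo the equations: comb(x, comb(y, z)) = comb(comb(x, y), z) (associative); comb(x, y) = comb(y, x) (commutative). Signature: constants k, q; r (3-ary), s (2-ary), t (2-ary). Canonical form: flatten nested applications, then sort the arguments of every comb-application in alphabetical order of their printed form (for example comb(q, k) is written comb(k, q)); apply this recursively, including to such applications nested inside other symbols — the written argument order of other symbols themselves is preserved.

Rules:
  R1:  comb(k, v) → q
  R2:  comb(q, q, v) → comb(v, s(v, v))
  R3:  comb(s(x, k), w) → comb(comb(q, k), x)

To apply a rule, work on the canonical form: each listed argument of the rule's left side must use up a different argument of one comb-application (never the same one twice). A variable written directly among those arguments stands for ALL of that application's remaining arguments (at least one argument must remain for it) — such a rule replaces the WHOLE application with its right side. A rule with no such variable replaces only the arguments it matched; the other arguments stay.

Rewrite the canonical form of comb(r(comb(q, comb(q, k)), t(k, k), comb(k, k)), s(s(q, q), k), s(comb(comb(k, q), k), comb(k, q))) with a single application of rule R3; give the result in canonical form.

Answer: comb(k, q, s(q, q))

Derivation:
Canonical form:  comb(r(comb(k, q, q), t(k, k), comb(k, k)), s(comb(k, k, q), comb(k, q)), s(s(q, q), k))
Match R3:  consume s(s(q, q), k);  w := comb(r(comb(k, q, q), t(k, k), comb(k, k)), s(comb(k, k, q), comb(k, q))), x := s(q, q)
The extension variable absorbs all remaining arguments, so the whole application is rewritten.
Result:  comb(k, q, s(q, q))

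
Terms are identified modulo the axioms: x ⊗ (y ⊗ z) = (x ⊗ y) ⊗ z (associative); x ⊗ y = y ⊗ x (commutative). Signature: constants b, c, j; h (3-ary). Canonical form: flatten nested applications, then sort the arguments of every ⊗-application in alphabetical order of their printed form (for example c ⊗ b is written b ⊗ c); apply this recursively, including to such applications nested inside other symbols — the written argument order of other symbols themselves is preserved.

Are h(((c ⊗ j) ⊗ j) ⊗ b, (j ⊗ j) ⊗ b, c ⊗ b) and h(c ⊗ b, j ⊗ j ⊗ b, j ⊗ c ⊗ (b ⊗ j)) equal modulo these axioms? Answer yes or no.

Left:  h(((c ⊗ j) ⊗ j) ⊗ b, (j ⊗ j) ⊗ b, c ⊗ b)
  Work inside:  ((c ⊗ j) ⊗ j) ⊗ b
  Un-nest:  c ⊗ j ⊗ j ⊗ b
  Sort arguments:  b ⊗ c ⊗ j ⊗ j
  Put back:  h(b ⊗ c ⊗ j ⊗ j, b ⊗ j ⊗ j, b ⊗ c)
Right:  h(c ⊗ b, j ⊗ j ⊗ b, j ⊗ c ⊗ (b ⊗ j))
  Work inside:  j ⊗ c ⊗ (b ⊗ j)
  Un-nest:  j ⊗ c ⊗ b ⊗ j
  Sort:  b ⊗ c ⊗ j ⊗ j
  Put back:  h(b ⊗ c, b ⊗ j ⊗ j, b ⊗ c ⊗ j ⊗ j)

Answer: no — h(b ⊗ c ⊗ j ⊗ j, b ⊗ j ⊗ j, b ⊗ c) vs h(b ⊗ c, b ⊗ j ⊗ j, b ⊗ c ⊗ j ⊗ j)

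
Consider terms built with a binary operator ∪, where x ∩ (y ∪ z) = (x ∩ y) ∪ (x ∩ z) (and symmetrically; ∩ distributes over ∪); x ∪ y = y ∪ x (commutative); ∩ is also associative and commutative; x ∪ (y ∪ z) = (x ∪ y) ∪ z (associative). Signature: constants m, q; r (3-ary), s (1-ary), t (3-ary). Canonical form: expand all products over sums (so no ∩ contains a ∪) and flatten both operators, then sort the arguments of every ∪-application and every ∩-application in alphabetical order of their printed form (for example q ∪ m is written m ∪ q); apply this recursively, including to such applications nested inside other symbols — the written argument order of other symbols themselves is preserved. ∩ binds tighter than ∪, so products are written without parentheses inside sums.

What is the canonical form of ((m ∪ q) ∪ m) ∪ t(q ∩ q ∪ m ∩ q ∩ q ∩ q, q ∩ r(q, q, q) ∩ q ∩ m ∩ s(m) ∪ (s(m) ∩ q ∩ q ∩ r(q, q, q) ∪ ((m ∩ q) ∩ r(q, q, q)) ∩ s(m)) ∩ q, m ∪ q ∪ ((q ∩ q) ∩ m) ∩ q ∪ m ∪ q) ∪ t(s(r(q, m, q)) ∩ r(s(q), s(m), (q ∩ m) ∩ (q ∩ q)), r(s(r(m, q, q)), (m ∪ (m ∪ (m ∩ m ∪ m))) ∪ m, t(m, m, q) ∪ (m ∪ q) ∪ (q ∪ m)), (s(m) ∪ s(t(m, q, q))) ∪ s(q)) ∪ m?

Answer: m ∪ m ∪ m ∪ q ∪ t(m ∩ q ∩ q ∩ q ∪ q ∩ q, m ∩ q ∩ q ∩ r(q, q, q) ∩ s(m) ∪ m ∩ q ∩ q ∩ r(q, q, q) ∩ s(m) ∪ q ∩ q ∩ q ∩ r(q, q, q) ∩ s(m), m ∪ m ∪ m ∩ q ∩ q ∩ q ∪ q ∪ q) ∪ t(r(s(q), s(m), m ∩ q ∩ q ∩ q) ∩ s(r(q, m, q)), r(s(r(m, q, q)), m ∪ m ∪ m ∪ m ∪ m ∩ m, m ∪ m ∪ q ∪ q ∪ t(m, m, q)), s(m) ∪ s(q) ∪ s(t(m, q, q)))

Derivation:
Distribute:  m ∪ q ∪ m ∪ t(m ∩ q ∩ q ∩ q ∪ q ∩ q, m ∩ q ∩ q ∩ r(q, q, q) ∩ s(m) ∪ m ∩ q ∩ q ∩ r(q, q, q) ∩ s(m) ∪ q ∩ q ∩ q ∩ r(q, q, q) ∩ s(m), m ∪ m ∪ m ∩ q ∩ q ∩ q ∪ q ∪ q) ∪ t(r(s(q), s(m), m ∩ q ∩ q ∩ q) ∩ s(r(q, m, q)), r(s(r(m, q, q)), m ∪ m ∪ m ∪ m ∪ m ∩ m, m ∪ m ∪ q ∪ q ∪ t(m, m, q)), s(m) ∪ s(q) ∪ s(t(m, q, q))) ∪ m
Order the arguments:  m ∪ m ∪ m ∪ q ∪ t(m ∩ q ∩ q ∩ q ∪ q ∩ q, m ∩ q ∩ q ∩ r(q, q, q) ∩ s(m) ∪ m ∩ q ∩ q ∩ r(q, q, q) ∩ s(m) ∪ q ∩ q ∩ q ∩ r(q, q, q) ∩ s(m), m ∪ m ∪ m ∩ q ∩ q ∩ q ∪ q ∪ q) ∪ t(r(s(q), s(m), m ∩ q ∩ q ∩ q) ∩ s(r(q, m, q)), r(s(r(m, q, q)), m ∪ m ∪ m ∪ m ∪ m ∩ m, m ∪ m ∪ q ∪ q ∪ t(m, m, q)), s(m) ∪ s(q) ∪ s(t(m, q, q)))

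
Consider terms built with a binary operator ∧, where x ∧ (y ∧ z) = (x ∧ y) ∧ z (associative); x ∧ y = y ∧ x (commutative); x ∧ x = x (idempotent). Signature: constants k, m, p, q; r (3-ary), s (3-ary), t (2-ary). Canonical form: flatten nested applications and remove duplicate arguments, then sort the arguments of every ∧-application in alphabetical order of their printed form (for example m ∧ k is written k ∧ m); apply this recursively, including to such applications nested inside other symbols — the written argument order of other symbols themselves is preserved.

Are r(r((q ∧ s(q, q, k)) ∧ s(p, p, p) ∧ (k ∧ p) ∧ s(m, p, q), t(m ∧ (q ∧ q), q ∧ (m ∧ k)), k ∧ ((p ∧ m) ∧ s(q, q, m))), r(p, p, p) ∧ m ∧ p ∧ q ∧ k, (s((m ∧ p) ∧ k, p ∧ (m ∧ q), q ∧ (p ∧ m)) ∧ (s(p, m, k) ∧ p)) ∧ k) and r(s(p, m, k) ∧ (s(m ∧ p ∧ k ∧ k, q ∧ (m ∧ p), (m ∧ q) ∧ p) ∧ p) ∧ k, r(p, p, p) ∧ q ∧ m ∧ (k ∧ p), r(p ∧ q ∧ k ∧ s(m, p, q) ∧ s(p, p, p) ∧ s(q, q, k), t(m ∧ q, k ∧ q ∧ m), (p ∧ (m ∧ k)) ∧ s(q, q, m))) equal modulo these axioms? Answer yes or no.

Answer: no — r(r(k ∧ p ∧ q ∧ s(m, p, q) ∧ s(p, p, p) ∧ s(q, q, k), t(m ∧ q, k ∧ m ∧ q), k ∧ m ∧ p ∧ s(q, q, m)), k ∧ m ∧ p ∧ q ∧ r(p, p, p), k ∧ p ∧ s(k ∧ m ∧ p, m ∧ p ∧ q, m ∧ p ∧ q) ∧ s(p, m, k)) vs r(k ∧ p ∧ s(k ∧ m ∧ p, m ∧ p ∧ q, m ∧ p ∧ q) ∧ s(p, m, k), k ∧ m ∧ p ∧ q ∧ r(p, p, p), r(k ∧ p ∧ q ∧ s(m, p, q) ∧ s(p, p, p) ∧ s(q, q, k), t(m ∧ q, k ∧ m ∧ q), k ∧ m ∧ p ∧ s(q, q, m)))

Derivation:
Left:  r(r((q ∧ s(q, q, k)) ∧ s(p, p, p) ∧ (k ∧ p) ∧ s(m, p, q), t(m ∧ (q ∧ q), q ∧ (m ∧ k)), k ∧ ((p ∧ m) ∧ s(q, q, m))), r(p, p, p) ∧ m ∧ p ∧ q ∧ k, (s((m ∧ p) ∧ k, p ∧ (m ∧ q), q ∧ (p ∧ m)) ∧ (s(p, m, k) ∧ p)) ∧ k)
  Work inside:  (s((m ∧ p) ∧ k, p ∧ (m ∧ q), q ∧ (p ∧ m)) ∧ (s(p, m, k) ∧ p)) ∧ k
  Un-nest:  s((m ∧ p) ∧ k, p ∧ (m ∧ q), q ∧ (p ∧ m)) ∧ s(p, m, k) ∧ p ∧ k
  Canonicalize subterm:  s((m ∧ p) ∧ k, p ∧ (m ∧ q), q ∧ (p ∧ m))  →  s(k ∧ m ∧ p, m ∧ p ∧ q, m ∧ p ∧ q)
  Sort arguments:  k ∧ p ∧ s(k ∧ m ∧ p, m ∧ p ∧ q, m ∧ p ∧ q) ∧ s(p, m, k)
  Reassemble:  r(r(k ∧ p ∧ q ∧ s(m, p, q) ∧ s(p, p, p) ∧ s(q, q, k), t(m ∧ q, k ∧ m ∧ q), k ∧ m ∧ p ∧ s(q, q, m)), k ∧ m ∧ p ∧ q ∧ r(p, p, p), k ∧ p ∧ s(k ∧ m ∧ p, m ∧ p ∧ q, m ∧ p ∧ q) ∧ s(p, m, k))
Right:  r(s(p, m, k) ∧ (s(m ∧ p ∧ k ∧ k, q ∧ (m ∧ p), (m ∧ q) ∧ p) ∧ p) ∧ k, r(p, p, p) ∧ q ∧ m ∧ (k ∧ p), r(p ∧ q ∧ k ∧ s(m, p, q) ∧ s(p, p, p) ∧ s(q, q, k), t(m ∧ q, k ∧ q ∧ m), (p ∧ (m ∧ k)) ∧ s(q, q, m)))
  Work inside:  s(p, m, k) ∧ (s(m ∧ p ∧ k ∧ k, q ∧ (m ∧ p), (m ∧ q) ∧ p) ∧ p) ∧ k
  Flatten:  s(p, m, k) ∧ s(m ∧ p ∧ k ∧ k, q ∧ (m ∧ p), (m ∧ q) ∧ p) ∧ p ∧ k
  Canonicalize subterm:  s(m ∧ p ∧ k ∧ k, q ∧ (m ∧ p), (m ∧ q) ∧ p)  →  s(k ∧ m ∧ p, m ∧ p ∧ q, m ∧ p ∧ q)
  Order the arguments:  k ∧ p ∧ s(k ∧ m ∧ p, m ∧ p ∧ q, m ∧ p ∧ q) ∧ s(p, m, k)
  Put back:  r(k ∧ p ∧ s(k ∧ m ∧ p, m ∧ p ∧ q, m ∧ p ∧ q) ∧ s(p, m, k), k ∧ m ∧ p ∧ q ∧ r(p, p, p), r(k ∧ p ∧ q ∧ s(m, p, q) ∧ s(p, p, p) ∧ s(q, q, k), t(m ∧ q, k ∧ m ∧ q), k ∧ m ∧ p ∧ s(q, q, m)))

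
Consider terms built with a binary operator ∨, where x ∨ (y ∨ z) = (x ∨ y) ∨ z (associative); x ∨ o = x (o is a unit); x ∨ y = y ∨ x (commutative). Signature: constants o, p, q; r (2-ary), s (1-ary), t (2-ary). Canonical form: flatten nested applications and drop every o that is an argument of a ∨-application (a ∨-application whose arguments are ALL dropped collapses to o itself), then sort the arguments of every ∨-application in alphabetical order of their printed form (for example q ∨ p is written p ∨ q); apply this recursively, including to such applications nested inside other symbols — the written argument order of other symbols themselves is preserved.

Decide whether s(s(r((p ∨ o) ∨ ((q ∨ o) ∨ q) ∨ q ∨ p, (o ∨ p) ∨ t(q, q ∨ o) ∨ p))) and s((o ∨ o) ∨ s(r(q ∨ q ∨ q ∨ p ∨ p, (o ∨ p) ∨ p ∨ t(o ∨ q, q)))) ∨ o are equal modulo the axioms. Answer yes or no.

Answer: yes — both canonical forms are s(s(r(p ∨ p ∨ q ∨ q ∨ q, p ∨ p ∨ t(q, q))))

Derivation:
Left:  s(s(r((p ∨ o) ∨ ((q ∨ o) ∨ q) ∨ q ∨ p, (o ∨ p) ∨ t(q, q ∨ o) ∨ p)))
  Descend into:  (p ∨ o) ∨ ((q ∨ o) ∨ q) ∨ q ∨ p
  Un-nest:  p ∨ o ∨ q ∨ o ∨ q ∨ q ∨ p
  Unit:  drop o (×2)
  Sort:  p ∨ p ∨ q ∨ q ∨ q
  Put back:  s(s(r(p ∨ p ∨ q ∨ q ∨ q, p ∨ p ∨ t(q, q))))
Right:  s((o ∨ o) ∨ s(r(q ∨ q ∨ q ∨ p ∨ p, (o ∨ p) ∨ p ∨ t(o ∨ q, q)))) ∨ o
  Inside:  s((o ∨ o) ∨ s(r(q ∨ q ∨ q ∨ p ∨ p, (o ∨ p) ∨ p ∨ t(o ∨ q, q))))  →  s(s(r(p ∨ p ∨ q ∨ q ∨ q, p ∨ p ∨ t(q, q))))
  Unit:  drop o
  Sort arguments:  s(s(r(p ∨ p ∨ q ∨ q ∨ q, p ∨ p ∨ t(q, q))))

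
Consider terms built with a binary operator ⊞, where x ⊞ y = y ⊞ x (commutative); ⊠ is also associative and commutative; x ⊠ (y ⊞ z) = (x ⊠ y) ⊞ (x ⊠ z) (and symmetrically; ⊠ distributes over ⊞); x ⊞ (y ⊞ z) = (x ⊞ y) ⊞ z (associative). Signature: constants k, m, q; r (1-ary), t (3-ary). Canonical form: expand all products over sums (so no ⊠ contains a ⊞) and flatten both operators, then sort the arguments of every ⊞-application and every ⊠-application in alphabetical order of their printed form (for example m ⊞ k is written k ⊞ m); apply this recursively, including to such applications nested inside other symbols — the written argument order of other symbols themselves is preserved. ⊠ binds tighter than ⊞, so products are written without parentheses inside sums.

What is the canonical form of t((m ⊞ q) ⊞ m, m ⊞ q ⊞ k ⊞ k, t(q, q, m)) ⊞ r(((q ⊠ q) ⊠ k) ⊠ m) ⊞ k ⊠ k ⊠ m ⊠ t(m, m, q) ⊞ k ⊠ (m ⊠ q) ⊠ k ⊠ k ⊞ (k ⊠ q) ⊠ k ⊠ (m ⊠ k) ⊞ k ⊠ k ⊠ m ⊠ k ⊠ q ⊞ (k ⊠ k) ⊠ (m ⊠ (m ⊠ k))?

Un-nest:  t(m ⊞ m ⊞ q, k ⊞ k ⊞ m ⊞ q, t(q, q, m)) ⊞ r(k ⊠ m ⊠ q ⊠ q) ⊞ k ⊠ k ⊠ m ⊠ t(m, m, q) ⊞ k ⊠ k ⊠ k ⊠ m ⊠ q ⊞ k ⊠ k ⊠ k ⊠ m ⊠ q ⊞ k ⊠ k ⊠ k ⊠ m ⊠ q ⊞ k ⊠ k ⊠ k ⊠ m ⊠ m
Sort:  k ⊠ k ⊠ k ⊠ m ⊠ m ⊞ k ⊠ k ⊠ k ⊠ m ⊠ q ⊞ k ⊠ k ⊠ k ⊠ m ⊠ q ⊞ k ⊠ k ⊠ k ⊠ m ⊠ q ⊞ k ⊠ k ⊠ m ⊠ t(m, m, q) ⊞ r(k ⊠ m ⊠ q ⊠ q) ⊞ t(m ⊞ m ⊞ q, k ⊞ k ⊞ m ⊞ q, t(q, q, m))

Answer: k ⊠ k ⊠ k ⊠ m ⊠ m ⊞ k ⊠ k ⊠ k ⊠ m ⊠ q ⊞ k ⊠ k ⊠ k ⊠ m ⊠ q ⊞ k ⊠ k ⊠ k ⊠ m ⊠ q ⊞ k ⊠ k ⊠ m ⊠ t(m, m, q) ⊞ r(k ⊠ m ⊠ q ⊠ q) ⊞ t(m ⊞ m ⊞ q, k ⊞ k ⊞ m ⊞ q, t(q, q, m))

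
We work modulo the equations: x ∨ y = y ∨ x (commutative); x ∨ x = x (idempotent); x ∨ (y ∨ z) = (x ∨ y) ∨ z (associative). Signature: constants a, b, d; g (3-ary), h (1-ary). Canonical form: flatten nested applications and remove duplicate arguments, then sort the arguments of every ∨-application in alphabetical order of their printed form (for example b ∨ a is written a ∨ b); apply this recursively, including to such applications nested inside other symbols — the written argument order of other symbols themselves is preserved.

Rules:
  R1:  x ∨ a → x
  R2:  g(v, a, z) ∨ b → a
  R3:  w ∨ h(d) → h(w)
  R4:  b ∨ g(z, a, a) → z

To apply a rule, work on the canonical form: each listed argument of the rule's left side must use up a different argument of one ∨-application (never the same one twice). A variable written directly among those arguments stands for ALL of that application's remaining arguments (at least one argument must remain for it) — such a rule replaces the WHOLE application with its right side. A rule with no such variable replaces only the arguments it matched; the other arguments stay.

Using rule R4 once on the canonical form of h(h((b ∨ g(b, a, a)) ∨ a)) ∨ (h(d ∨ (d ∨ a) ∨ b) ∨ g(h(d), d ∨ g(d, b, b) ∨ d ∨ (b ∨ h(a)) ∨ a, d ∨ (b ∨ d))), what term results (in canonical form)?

Answer: g(h(d), a ∨ b ∨ d ∨ g(d, b, b) ∨ h(a), b ∨ d) ∨ h(a ∨ b ∨ d) ∨ h(h(a ∨ b))

Derivation:
Canonical form:  g(h(d), a ∨ b ∨ d ∨ g(d, b, b) ∨ h(a), b ∨ d) ∨ h(a ∨ b ∨ d) ∨ h(h(a ∨ b ∨ g(b, a, a)))
Match R4:  consume b, g(b, a, a);  z := b
Giving:  g(h(d), a ∨ b ∨ d ∨ g(d, b, b) ∨ h(a), b ∨ d) ∨ h(a ∨ b ∨ d) ∨ h(h(a ∨ b))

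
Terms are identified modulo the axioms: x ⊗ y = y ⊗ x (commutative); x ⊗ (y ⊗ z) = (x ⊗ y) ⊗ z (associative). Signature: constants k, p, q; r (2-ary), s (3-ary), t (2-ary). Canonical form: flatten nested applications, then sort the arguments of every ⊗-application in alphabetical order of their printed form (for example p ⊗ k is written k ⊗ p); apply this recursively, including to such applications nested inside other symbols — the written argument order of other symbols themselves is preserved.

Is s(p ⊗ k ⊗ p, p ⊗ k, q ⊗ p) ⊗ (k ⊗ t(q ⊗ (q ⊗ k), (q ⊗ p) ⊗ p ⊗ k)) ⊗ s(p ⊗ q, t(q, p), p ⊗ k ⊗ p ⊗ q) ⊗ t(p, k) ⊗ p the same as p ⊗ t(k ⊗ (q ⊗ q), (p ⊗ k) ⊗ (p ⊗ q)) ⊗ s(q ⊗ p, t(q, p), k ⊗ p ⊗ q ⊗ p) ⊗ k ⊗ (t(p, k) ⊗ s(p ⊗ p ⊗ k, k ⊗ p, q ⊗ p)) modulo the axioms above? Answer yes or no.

Left:  s(p ⊗ k ⊗ p, p ⊗ k, q ⊗ p) ⊗ (k ⊗ t(q ⊗ (q ⊗ k), (q ⊗ p) ⊗ p ⊗ k)) ⊗ s(p ⊗ q, t(q, p), p ⊗ k ⊗ p ⊗ q) ⊗ t(p, k) ⊗ p
  Merge nested applications:  s(p ⊗ k ⊗ p, p ⊗ k, q ⊗ p) ⊗ k ⊗ t(q ⊗ (q ⊗ k), (q ⊗ p) ⊗ p ⊗ k) ⊗ s(p ⊗ q, t(q, p), p ⊗ k ⊗ p ⊗ q) ⊗ t(p, k) ⊗ p
  Simplify inside:  s(p ⊗ k ⊗ p, p ⊗ k, q ⊗ p)  →  s(k ⊗ p ⊗ p, k ⊗ p, p ⊗ q)
  Inside:  t(q ⊗ (q ⊗ k), (q ⊗ p) ⊗ p ⊗ k)  →  t(k ⊗ q ⊗ q, k ⊗ p ⊗ p ⊗ q)
  Canonicalize subterm:  s(p ⊗ q, t(q, p), p ⊗ k ⊗ p ⊗ q)  →  s(p ⊗ q, t(q, p), k ⊗ p ⊗ p ⊗ q)
  Order the arguments:  k ⊗ p ⊗ s(k ⊗ p ⊗ p, k ⊗ p, p ⊗ q) ⊗ s(p ⊗ q, t(q, p), k ⊗ p ⊗ p ⊗ q) ⊗ t(k ⊗ q ⊗ q, k ⊗ p ⊗ p ⊗ q) ⊗ t(p, k)
Right:  p ⊗ t(k ⊗ (q ⊗ q), (p ⊗ k) ⊗ (p ⊗ q)) ⊗ s(q ⊗ p, t(q, p), k ⊗ p ⊗ q ⊗ p) ⊗ k ⊗ (t(p, k) ⊗ s(p ⊗ p ⊗ k, k ⊗ p, q ⊗ p))
  Un-nest:  p ⊗ t(k ⊗ (q ⊗ q), (p ⊗ k) ⊗ (p ⊗ q)) ⊗ s(q ⊗ p, t(q, p), k ⊗ p ⊗ q ⊗ p) ⊗ k ⊗ t(p, k) ⊗ s(p ⊗ p ⊗ k, k ⊗ p, q ⊗ p)
  Inside:  t(k ⊗ (q ⊗ q), (p ⊗ k) ⊗ (p ⊗ q))  →  t(k ⊗ q ⊗ q, k ⊗ p ⊗ p ⊗ q)
  Canonicalize subterm:  s(q ⊗ p, t(q, p), k ⊗ p ⊗ q ⊗ p)  →  s(p ⊗ q, t(q, p), k ⊗ p ⊗ p ⊗ q)
  Inside:  s(p ⊗ p ⊗ k, k ⊗ p, q ⊗ p)  →  s(k ⊗ p ⊗ p, k ⊗ p, p ⊗ q)
  Sort arguments:  k ⊗ p ⊗ s(k ⊗ p ⊗ p, k ⊗ p, p ⊗ q) ⊗ s(p ⊗ q, t(q, p), k ⊗ p ⊗ p ⊗ q) ⊗ t(k ⊗ q ⊗ q, k ⊗ p ⊗ p ⊗ q) ⊗ t(p, k)

Answer: yes — both canonical forms are k ⊗ p ⊗ s(k ⊗ p ⊗ p, k ⊗ p, p ⊗ q) ⊗ s(p ⊗ q, t(q, p), k ⊗ p ⊗ p ⊗ q) ⊗ t(k ⊗ q ⊗ q, k ⊗ p ⊗ p ⊗ q) ⊗ t(p, k)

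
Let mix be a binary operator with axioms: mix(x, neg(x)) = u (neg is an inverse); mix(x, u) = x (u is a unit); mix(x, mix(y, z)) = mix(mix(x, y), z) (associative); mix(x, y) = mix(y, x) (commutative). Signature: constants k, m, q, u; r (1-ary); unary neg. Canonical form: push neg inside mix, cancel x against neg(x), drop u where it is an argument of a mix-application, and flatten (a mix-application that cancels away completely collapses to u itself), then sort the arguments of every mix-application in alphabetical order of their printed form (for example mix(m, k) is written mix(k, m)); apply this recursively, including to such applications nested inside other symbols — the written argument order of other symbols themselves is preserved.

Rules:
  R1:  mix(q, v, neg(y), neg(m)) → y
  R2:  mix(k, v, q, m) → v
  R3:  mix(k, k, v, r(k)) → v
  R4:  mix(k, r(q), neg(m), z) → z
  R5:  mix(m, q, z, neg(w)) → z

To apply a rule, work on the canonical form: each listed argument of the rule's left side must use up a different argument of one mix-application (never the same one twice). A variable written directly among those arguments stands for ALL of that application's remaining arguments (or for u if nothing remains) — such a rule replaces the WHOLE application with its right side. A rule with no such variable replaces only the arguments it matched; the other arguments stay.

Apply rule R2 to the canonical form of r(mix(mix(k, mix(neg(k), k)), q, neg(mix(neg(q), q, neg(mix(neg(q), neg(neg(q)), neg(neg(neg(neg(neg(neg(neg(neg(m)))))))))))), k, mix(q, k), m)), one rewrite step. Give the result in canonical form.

Canonical form:  r(mix(k, k, k, m, m, q, q))
R2 matches:  uses k, m, q;  v := mix(k, k, m, q)
The variable takes the whole remainder — replace the entire application.
New term:  r(mix(k, k, m, q))

Answer: r(mix(k, k, m, q))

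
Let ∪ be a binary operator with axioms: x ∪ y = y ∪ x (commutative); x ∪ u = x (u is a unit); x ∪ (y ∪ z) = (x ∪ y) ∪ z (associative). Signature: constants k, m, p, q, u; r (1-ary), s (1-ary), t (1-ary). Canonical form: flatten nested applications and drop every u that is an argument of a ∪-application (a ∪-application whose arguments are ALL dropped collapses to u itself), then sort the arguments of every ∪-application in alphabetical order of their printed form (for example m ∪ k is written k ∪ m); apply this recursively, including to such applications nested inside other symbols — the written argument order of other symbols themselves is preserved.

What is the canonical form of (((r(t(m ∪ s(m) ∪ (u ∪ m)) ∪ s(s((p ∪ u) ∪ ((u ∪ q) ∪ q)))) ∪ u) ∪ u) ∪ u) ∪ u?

Answer: r(s(s(p ∪ q ∪ q)) ∪ t(m ∪ m ∪ s(m)))

Derivation:
Flatten:  r(t(m ∪ s(m) ∪ (u ∪ m)) ∪ s(s((p ∪ u) ∪ ((u ∪ q) ∪ q)))) ∪ u ∪ u ∪ u ∪ u
Inside:  r(t(m ∪ s(m) ∪ (u ∪ m)) ∪ s(s((p ∪ u) ∪ ((u ∪ q) ∪ q))))  →  r(s(s(p ∪ q ∪ q)) ∪ t(m ∪ m ∪ s(m)))
Drop the unit:  drop u (×4)
Order the arguments:  r(s(s(p ∪ q ∪ q)) ∪ t(m ∪ m ∪ s(m)))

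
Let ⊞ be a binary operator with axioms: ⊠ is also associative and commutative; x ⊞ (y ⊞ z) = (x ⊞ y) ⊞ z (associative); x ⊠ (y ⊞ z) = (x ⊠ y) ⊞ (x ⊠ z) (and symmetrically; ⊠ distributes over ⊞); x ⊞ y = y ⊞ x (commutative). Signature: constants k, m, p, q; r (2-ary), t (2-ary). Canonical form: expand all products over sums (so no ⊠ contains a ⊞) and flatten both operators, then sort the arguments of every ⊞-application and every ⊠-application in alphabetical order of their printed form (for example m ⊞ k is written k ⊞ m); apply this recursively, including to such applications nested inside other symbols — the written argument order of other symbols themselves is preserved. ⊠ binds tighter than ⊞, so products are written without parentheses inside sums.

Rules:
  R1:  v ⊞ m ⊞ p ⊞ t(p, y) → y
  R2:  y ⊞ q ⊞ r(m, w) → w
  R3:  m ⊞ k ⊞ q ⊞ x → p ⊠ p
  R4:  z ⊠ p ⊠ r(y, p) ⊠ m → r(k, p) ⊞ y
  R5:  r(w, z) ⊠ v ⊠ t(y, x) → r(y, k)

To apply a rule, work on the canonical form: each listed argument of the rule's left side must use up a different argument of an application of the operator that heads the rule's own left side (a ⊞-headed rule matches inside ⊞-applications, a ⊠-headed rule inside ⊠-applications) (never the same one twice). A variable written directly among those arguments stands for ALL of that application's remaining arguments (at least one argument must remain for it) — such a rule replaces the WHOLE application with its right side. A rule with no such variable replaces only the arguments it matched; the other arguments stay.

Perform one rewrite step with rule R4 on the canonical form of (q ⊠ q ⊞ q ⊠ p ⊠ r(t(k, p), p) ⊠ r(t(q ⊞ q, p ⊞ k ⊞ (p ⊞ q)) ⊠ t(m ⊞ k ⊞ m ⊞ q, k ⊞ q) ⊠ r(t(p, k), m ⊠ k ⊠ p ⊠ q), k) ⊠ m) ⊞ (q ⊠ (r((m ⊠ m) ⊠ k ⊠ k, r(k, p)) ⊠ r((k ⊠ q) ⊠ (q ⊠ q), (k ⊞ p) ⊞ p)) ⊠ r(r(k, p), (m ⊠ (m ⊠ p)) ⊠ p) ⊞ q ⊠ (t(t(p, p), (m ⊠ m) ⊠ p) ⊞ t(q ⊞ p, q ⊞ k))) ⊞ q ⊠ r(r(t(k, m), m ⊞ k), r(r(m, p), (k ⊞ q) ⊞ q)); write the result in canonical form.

Answer: q ⊠ q ⊞ q ⊠ r(k ⊠ k ⊠ m ⊠ m, r(k, p)) ⊠ r(k ⊠ q ⊠ q ⊠ q, k ⊞ p ⊞ p) ⊠ r(r(k, p), m ⊠ m ⊠ p ⊠ p) ⊞ q ⊠ r(r(t(k, m), k ⊞ m), r(r(m, p), k ⊞ q ⊞ q)) ⊞ q ⊠ t(p ⊞ q, k ⊞ q) ⊞ q ⊠ t(t(p, p), m ⊠ m ⊠ p) ⊞ r(k, p) ⊞ t(k, p)

Derivation:
Canonical form:  m ⊠ p ⊠ q ⊠ r(r(t(p, k), k ⊠ m ⊠ p ⊠ q) ⊠ t(k ⊞ m ⊞ m ⊞ q, k ⊞ q) ⊠ t(q ⊞ q, k ⊞ p ⊞ p ⊞ q), k) ⊠ r(t(k, p), p) ⊞ q ⊠ q ⊞ q ⊠ r(k ⊠ k ⊠ m ⊠ m, r(k, p)) ⊠ r(k ⊠ q ⊠ q ⊠ q, k ⊞ p ⊞ p) ⊠ r(r(k, p), m ⊠ m ⊠ p ⊠ p) ⊞ q ⊠ r(r(t(k, m), k ⊞ m), r(r(m, p), k ⊞ q ⊞ q)) ⊞ q ⊠ t(p ⊞ q, k ⊞ q) ⊞ q ⊠ t(t(p, p), m ⊠ m ⊠ p)
R4 matches:  uses m, p, r(t(k, p), p);  y := t(k, p), z := q ⊠ r(r(t(p, k), k ⊠ m ⊠ p ⊠ q) ⊠ t(k ⊞ m ⊞ m ⊞ q, k ⊞ q) ⊠ t(q ⊞ q, k ⊞ p ⊞ p ⊞ q), k)
The variable takes the whole remainder — replace the entire application.
Giving:  q ⊠ q ⊞ q ⊠ r(k ⊠ k ⊠ m ⊠ m, r(k, p)) ⊠ r(k ⊠ q ⊠ q ⊠ q, k ⊞ p ⊞ p) ⊠ r(r(k, p), m ⊠ m ⊠ p ⊠ p) ⊞ q ⊠ r(r(t(k, m), k ⊞ m), r(r(m, p), k ⊞ q ⊞ q)) ⊞ q ⊠ t(p ⊞ q, k ⊞ q) ⊞ q ⊠ t(t(p, p), m ⊠ m ⊠ p) ⊞ r(k, p) ⊞ t(k, p)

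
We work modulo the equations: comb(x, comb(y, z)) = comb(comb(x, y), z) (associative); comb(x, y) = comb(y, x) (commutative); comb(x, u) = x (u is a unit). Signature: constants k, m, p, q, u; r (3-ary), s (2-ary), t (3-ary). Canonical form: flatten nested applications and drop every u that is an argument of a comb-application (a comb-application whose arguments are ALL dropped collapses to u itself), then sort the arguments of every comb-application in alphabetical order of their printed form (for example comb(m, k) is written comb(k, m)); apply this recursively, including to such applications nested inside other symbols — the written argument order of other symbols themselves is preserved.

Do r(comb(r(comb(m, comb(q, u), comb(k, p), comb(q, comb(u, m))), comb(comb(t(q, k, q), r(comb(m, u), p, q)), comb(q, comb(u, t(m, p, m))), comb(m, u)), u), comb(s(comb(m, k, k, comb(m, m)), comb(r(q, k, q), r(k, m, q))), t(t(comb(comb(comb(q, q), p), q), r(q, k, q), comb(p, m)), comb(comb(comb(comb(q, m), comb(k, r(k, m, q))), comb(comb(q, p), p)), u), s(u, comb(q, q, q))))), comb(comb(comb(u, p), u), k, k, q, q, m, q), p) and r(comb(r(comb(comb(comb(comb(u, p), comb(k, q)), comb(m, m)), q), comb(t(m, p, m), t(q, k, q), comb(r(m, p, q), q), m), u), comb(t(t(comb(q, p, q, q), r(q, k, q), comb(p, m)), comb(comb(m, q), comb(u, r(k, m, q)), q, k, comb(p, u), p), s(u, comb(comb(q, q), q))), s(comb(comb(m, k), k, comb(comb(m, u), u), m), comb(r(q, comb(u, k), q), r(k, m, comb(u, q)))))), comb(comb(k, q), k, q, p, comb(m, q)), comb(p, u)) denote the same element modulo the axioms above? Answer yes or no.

Answer: yes — both canonical forms are r(comb(r(comb(k, m, m, p, q, q), comb(m, q, r(m, p, q), t(m, p, m), t(q, k, q)), u), s(comb(k, k, m, m, m), comb(r(k, m, q), r(q, k, q))), t(t(comb(p, q, q, q), r(q, k, q), comb(m, p)), comb(k, m, p, p, q, q, r(k, m, q)), s(u, comb(q, q, q)))), comb(k, k, m, p, q, q, q), p)

Derivation:
Left:  r(comb(r(comb(m, comb(q, u), comb(k, p), comb(q, comb(u, m))), comb(comb(t(q, k, q), r(comb(m, u), p, q)), comb(q, comb(u, t(m, p, m))), comb(m, u)), u), comb(s(comb(m, k, k, comb(m, m)), comb(r(q, k, q), r(k, m, q))), t(t(comb(comb(comb(q, q), p), q), r(q, k, q), comb(p, m)), comb(comb(comb(comb(q, m), comb(k, r(k, m, q))), comb(comb(q, p), p)), u), s(u, comb(q, q, q))))), comb(comb(comb(u, p), u), k, k, q, q, m, q), p)
  Focus inside:  comb(r(comb(m, comb(q, u), comb(k, p), comb(q, comb(u, m))), comb(comb(t(q, k, q), r(comb(m, u), p, q)), comb(q, comb(u, t(m, p, m))), comb(m, u)), u), comb(s(comb(m, k, k, comb(m, m)), comb(r(q, k, q), r(k, m, q))), t(t(comb(comb(comb(q, q), p), q), r(q, k, q), comb(p, m)), comb(comb(comb(comb(q, m), comb(k, r(k, m, q))), comb(comb(q, p), p)), u), s(u, comb(q, q, q)))))
  Flatten:  comb(r(comb(m, comb(q, u), comb(k, p), comb(q, comb(u, m))), comb(comb(t(q, k, q), r(comb(m, u), p, q)), comb(q, comb(u, t(m, p, m))), comb(m, u)), u), s(comb(m, k, k, comb(m, m)), comb(r(q, k, q), r(k, m, q))), t(t(comb(comb(comb(q, q), p), q), r(q, k, q), comb(p, m)), comb(comb(comb(comb(q, m), comb(k, r(k, m, q))), comb(comb(q, p), p)), u), s(u, comb(q, q, q))))
  Inside:  r(comb(m, comb(q, u), comb(k, p), comb(q, comb(u, m))), comb(comb(t(q, k, q), r(comb(m, u), p, q)), comb(q, comb(u, t(m, p, m))), comb(m, u)), u)  →  r(comb(k, m, m, p, q, q), comb(m, q, r(m, p, q), t(m, p, m), t(q, k, q)), u)
  Canonicalize subterm:  s(comb(m, k, k, comb(m, m)), comb(r(q, k, q), r(k, m, q)))  →  s(comb(k, k, m, m, m), comb(r(k, m, q), r(q, k, q)))
  Inside:  t(t(comb(comb(comb(q, q), p), q), r(q, k, q), comb(p, m)), comb(comb(comb(comb(q, m), comb(k, r(k, m, q))), comb(comb(q, p), p)), u), s(u, comb(q, q, q)))  →  t(t(comb(p, q, q, q), r(q, k, q), comb(m, p)), comb(k, m, p, p, q, q, r(k, m, q)), s(u, comb(q, q, q)))
  Sort arguments:  comb(r(comb(k, m, m, p, q, q), comb(m, q, r(m, p, q), t(m, p, m), t(q, k, q)), u), s(comb(k, k, m, m, m), comb(r(k, m, q), r(q, k, q))), t(t(comb(p, q, q, q), r(q, k, q), comb(m, p)), comb(k, m, p, p, q, q, r(k, m, q)), s(u, comb(q, q, q))))
  Rebuild:  r(comb(r(comb(k, m, m, p, q, q), comb(m, q, r(m, p, q), t(m, p, m), t(q, k, q)), u), s(comb(k, k, m, m, m), comb(r(k, m, q), r(q, k, q))), t(t(comb(p, q, q, q), r(q, k, q), comb(m, p)), comb(k, m, p, p, q, q, r(k, m, q)), s(u, comb(q, q, q)))), comb(k, k, m, p, q, q, q), p)
Right:  r(comb(r(comb(comb(comb(comb(u, p), comb(k, q)), comb(m, m)), q), comb(t(m, p, m), t(q, k, q), comb(r(m, p, q), q), m), u), comb(t(t(comb(q, p, q, q), r(q, k, q), comb(p, m)), comb(comb(m, q), comb(u, r(k, m, q)), q, k, comb(p, u), p), s(u, comb(comb(q, q), q))), s(comb(comb(m, k), k, comb(comb(m, u), u), m), comb(r(q, comb(u, k), q), r(k, m, comb(u, q)))))), comb(comb(k, q), k, q, p, comb(m, q)), comb(p, u))
  Work inside:  comb(r(comb(comb(comb(comb(u, p), comb(k, q)), comb(m, m)), q), comb(t(m, p, m), t(q, k, q), comb(r(m, p, q), q), m), u), comb(t(t(comb(q, p, q, q), r(q, k, q), comb(p, m)), comb(comb(m, q), comb(u, r(k, m, q)), q, k, comb(p, u), p), s(u, comb(comb(q, q), q))), s(comb(comb(m, k), k, comb(comb(m, u), u), m), comb(r(q, comb(u, k), q), r(k, m, comb(u, q))))))
  Un-nest:  comb(r(comb(comb(comb(comb(u, p), comb(k, q)), comb(m, m)), q), comb(t(m, p, m), t(q, k, q), comb(r(m, p, q), q), m), u), t(t(comb(q, p, q, q), r(q, k, q), comb(p, m)), comb(comb(m, q), comb(u, r(k, m, q)), q, k, comb(p, u), p), s(u, comb(comb(q, q), q))), s(comb(comb(m, k), k, comb(comb(m, u), u), m), comb(r(q, comb(u, k), q), r(k, m, comb(u, q)))))
  Inside:  r(comb(comb(comb(comb(u, p), comb(k, q)), comb(m, m)), q), comb(t(m, p, m), t(q, k, q), comb(r(m, p, q), q), m), u)  →  r(comb(k, m, m, p, q, q), comb(m, q, r(m, p, q), t(m, p, m), t(q, k, q)), u)
  Simplify inside:  t(t(comb(q, p, q, q), r(q, k, q), comb(p, m)), comb(comb(m, q), comb(u, r(k, m, q)), q, k, comb(p, u), p), s(u, comb(comb(q, q), q)))  →  t(t(comb(p, q, q, q), r(q, k, q), comb(m, p)), comb(k, m, p, p, q, q, r(k, m, q)), s(u, comb(q, q, q)))
  Inside:  s(comb(comb(m, k), k, comb(comb(m, u), u), m), comb(r(q, comb(u, k), q), r(k, m, comb(u, q))))  →  s(comb(k, k, m, m, m), comb(r(k, m, q), r(q, k, q)))
  Sort arguments:  comb(r(comb(k, m, m, p, q, q), comb(m, q, r(m, p, q), t(m, p, m), t(q, k, q)), u), s(comb(k, k, m, m, m), comb(r(k, m, q), r(q, k, q))), t(t(comb(p, q, q, q), r(q, k, q), comb(m, p)), comb(k, m, p, p, q, q, r(k, m, q)), s(u, comb(q, q, q))))
  Put back:  r(comb(r(comb(k, m, m, p, q, q), comb(m, q, r(m, p, q), t(m, p, m), t(q, k, q)), u), s(comb(k, k, m, m, m), comb(r(k, m, q), r(q, k, q))), t(t(comb(p, q, q, q), r(q, k, q), comb(m, p)), comb(k, m, p, p, q, q, r(k, m, q)), s(u, comb(q, q, q)))), comb(k, k, m, p, q, q, q), p)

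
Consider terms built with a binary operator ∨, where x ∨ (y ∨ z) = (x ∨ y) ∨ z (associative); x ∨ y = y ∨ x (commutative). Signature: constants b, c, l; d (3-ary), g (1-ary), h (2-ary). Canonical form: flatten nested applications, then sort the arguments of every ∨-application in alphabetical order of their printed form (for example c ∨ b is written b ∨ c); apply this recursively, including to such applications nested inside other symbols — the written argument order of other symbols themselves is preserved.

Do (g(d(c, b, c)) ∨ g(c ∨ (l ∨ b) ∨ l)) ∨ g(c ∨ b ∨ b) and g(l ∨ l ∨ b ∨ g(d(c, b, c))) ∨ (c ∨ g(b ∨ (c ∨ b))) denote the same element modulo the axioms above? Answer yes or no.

Answer: no — g(b ∨ b ∨ c) ∨ g(b ∨ c ∨ l ∨ l) ∨ g(d(c, b, c)) vs c ∨ g(b ∨ b ∨ c) ∨ g(b ∨ g(d(c, b, c)) ∨ l ∨ l)

Derivation:
Left:  (g(d(c, b, c)) ∨ g(c ∨ (l ∨ b) ∨ l)) ∨ g(c ∨ b ∨ b)
  Flatten:  g(d(c, b, c)) ∨ g(c ∨ (l ∨ b) ∨ l) ∨ g(c ∨ b ∨ b)
  Canonicalize subterm:  g(c ∨ (l ∨ b) ∨ l)  →  g(b ∨ c ∨ l ∨ l)
  Simplify inside:  g(c ∨ b ∨ b)  →  g(b ∨ b ∨ c)
  Sort:  g(b ∨ b ∨ c) ∨ g(b ∨ c ∨ l ∨ l) ∨ g(d(c, b, c))
Right:  g(l ∨ l ∨ b ∨ g(d(c, b, c))) ∨ (c ∨ g(b ∨ (c ∨ b)))
  Flatten:  g(l ∨ l ∨ b ∨ g(d(c, b, c))) ∨ c ∨ g(b ∨ (c ∨ b))
  Canonicalize subterm:  g(l ∨ l ∨ b ∨ g(d(c, b, c)))  →  g(b ∨ g(d(c, b, c)) ∨ l ∨ l)
  Simplify inside:  g(b ∨ (c ∨ b))  →  g(b ∨ b ∨ c)
  Sort arguments:  c ∨ g(b ∨ b ∨ c) ∨ g(b ∨ g(d(c, b, c)) ∨ l ∨ l)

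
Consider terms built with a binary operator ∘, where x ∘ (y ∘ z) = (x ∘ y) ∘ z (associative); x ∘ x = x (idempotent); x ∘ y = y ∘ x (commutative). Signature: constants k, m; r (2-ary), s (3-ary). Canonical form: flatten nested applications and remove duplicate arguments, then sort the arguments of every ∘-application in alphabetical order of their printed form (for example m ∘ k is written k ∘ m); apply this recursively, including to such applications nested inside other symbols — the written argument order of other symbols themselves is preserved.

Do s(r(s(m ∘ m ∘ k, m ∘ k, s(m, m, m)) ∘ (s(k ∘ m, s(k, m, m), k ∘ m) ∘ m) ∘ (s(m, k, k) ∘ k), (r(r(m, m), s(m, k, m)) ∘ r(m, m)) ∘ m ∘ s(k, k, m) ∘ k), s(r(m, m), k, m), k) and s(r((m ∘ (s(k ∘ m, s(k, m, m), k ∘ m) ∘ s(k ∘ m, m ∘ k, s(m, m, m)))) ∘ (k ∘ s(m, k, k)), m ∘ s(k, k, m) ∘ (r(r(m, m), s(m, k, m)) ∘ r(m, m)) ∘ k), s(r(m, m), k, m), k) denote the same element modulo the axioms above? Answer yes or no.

Answer: yes — both canonical forms are s(r(k ∘ m ∘ s(k ∘ m, k ∘ m, s(m, m, m)) ∘ s(k ∘ m, s(k, m, m), k ∘ m) ∘ s(m, k, k), k ∘ m ∘ r(m, m) ∘ r(r(m, m), s(m, k, m)) ∘ s(k, k, m)), s(r(m, m), k, m), k)

Derivation:
Left:  s(r(s(m ∘ m ∘ k, m ∘ k, s(m, m, m)) ∘ (s(k ∘ m, s(k, m, m), k ∘ m) ∘ m) ∘ (s(m, k, k) ∘ k), (r(r(m, m), s(m, k, m)) ∘ r(m, m)) ∘ m ∘ s(k, k, m) ∘ k), s(r(m, m), k, m), k)
  Work inside:  s(m ∘ m ∘ k, m ∘ k, s(m, m, m)) ∘ (s(k ∘ m, s(k, m, m), k ∘ m) ∘ m) ∘ (s(m, k, k) ∘ k)
  Merge nested applications:  s(m ∘ m ∘ k, m ∘ k, s(m, m, m)) ∘ s(k ∘ m, s(k, m, m), k ∘ m) ∘ m ∘ s(m, k, k) ∘ k
  Simplify inside:  s(m ∘ m ∘ k, m ∘ k, s(m, m, m))  →  s(k ∘ m, k ∘ m, s(m, m, m))
  Order the arguments:  k ∘ m ∘ s(k ∘ m, k ∘ m, s(m, m, m)) ∘ s(k ∘ m, s(k, m, m), k ∘ m) ∘ s(m, k, k)
  Put back:  s(r(k ∘ m ∘ s(k ∘ m, k ∘ m, s(m, m, m)) ∘ s(k ∘ m, s(k, m, m), k ∘ m) ∘ s(m, k, k), k ∘ m ∘ r(m, m) ∘ r(r(m, m), s(m, k, m)) ∘ s(k, k, m)), s(r(m, m), k, m), k)
Right:  s(r((m ∘ (s(k ∘ m, s(k, m, m), k ∘ m) ∘ s(k ∘ m, m ∘ k, s(m, m, m)))) ∘ (k ∘ s(m, k, k)), m ∘ s(k, k, m) ∘ (r(r(m, m), s(m, k, m)) ∘ r(m, m)) ∘ k), s(r(m, m), k, m), k)
  Focus inside:  (m ∘ (s(k ∘ m, s(k, m, m), k ∘ m) ∘ s(k ∘ m, m ∘ k, s(m, m, m)))) ∘ (k ∘ s(m, k, k))
  Flatten:  m ∘ s(k ∘ m, s(k, m, m), k ∘ m) ∘ s(k ∘ m, m ∘ k, s(m, m, m)) ∘ k ∘ s(m, k, k)
  Inside:  s(k ∘ m, m ∘ k, s(m, m, m))  →  s(k ∘ m, k ∘ m, s(m, m, m))
  Sort:  k ∘ m ∘ s(k ∘ m, k ∘ m, s(m, m, m)) ∘ s(k ∘ m, s(k, m, m), k ∘ m) ∘ s(m, k, k)
  Put back:  s(r(k ∘ m ∘ s(k ∘ m, k ∘ m, s(m, m, m)) ∘ s(k ∘ m, s(k, m, m), k ∘ m) ∘ s(m, k, k), k ∘ m ∘ r(m, m) ∘ r(r(m, m), s(m, k, m)) ∘ s(k, k, m)), s(r(m, m), k, m), k)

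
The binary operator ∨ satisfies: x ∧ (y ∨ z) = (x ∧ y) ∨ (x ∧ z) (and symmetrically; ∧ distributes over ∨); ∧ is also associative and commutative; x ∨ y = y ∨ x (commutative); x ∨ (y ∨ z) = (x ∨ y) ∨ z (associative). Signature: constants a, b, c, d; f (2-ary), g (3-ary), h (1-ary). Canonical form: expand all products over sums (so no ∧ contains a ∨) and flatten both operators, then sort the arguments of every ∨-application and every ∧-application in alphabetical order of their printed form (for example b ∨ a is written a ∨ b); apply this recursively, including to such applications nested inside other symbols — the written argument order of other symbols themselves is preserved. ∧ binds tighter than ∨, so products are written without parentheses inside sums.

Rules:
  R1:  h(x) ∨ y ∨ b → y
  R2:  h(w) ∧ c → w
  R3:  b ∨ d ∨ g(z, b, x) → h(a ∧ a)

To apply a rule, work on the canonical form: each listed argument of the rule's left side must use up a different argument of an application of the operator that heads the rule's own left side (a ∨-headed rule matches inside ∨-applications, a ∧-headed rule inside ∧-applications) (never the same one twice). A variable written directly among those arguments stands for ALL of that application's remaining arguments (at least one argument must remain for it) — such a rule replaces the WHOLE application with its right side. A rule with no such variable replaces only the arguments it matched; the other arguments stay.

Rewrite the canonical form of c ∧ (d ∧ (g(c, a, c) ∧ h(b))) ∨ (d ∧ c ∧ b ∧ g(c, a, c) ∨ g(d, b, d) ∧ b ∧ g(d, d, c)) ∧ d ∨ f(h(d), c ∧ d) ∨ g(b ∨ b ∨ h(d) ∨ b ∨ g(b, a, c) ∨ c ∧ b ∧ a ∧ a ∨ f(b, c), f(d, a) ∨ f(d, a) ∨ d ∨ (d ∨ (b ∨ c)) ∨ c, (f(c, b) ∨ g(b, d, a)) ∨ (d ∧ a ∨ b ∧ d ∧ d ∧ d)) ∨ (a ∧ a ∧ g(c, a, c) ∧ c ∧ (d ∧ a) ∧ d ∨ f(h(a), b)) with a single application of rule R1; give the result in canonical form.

Answer: a ∧ a ∧ a ∧ c ∧ d ∧ d ∧ g(c, a, c) ∨ b ∧ c ∧ d ∧ d ∧ g(c, a, c) ∨ b ∧ d ∧ g(d, b, d) ∧ g(d, d, c) ∨ c ∧ d ∧ g(c, a, c) ∧ h(b) ∨ f(h(a), b) ∨ f(h(d), c ∧ d) ∨ g(a ∧ a ∧ b ∧ c ∨ b ∨ b ∨ f(b, c) ∨ g(b, a, c), b ∨ c ∨ c ∨ d ∨ d ∨ f(d, a) ∨ f(d, a), a ∧ d ∨ b ∧ d ∧ d ∧ d ∨ f(c, b) ∨ g(b, d, a))

Derivation:
Canonical form:  a ∧ a ∧ a ∧ c ∧ d ∧ d ∧ g(c, a, c) ∨ b ∧ c ∧ d ∧ d ∧ g(c, a, c) ∨ b ∧ d ∧ g(d, b, d) ∧ g(d, d, c) ∨ c ∧ d ∧ g(c, a, c) ∧ h(b) ∨ f(h(a), b) ∨ f(h(d), c ∧ d) ∨ g(a ∧ a ∧ b ∧ c ∨ b ∨ b ∨ b ∨ f(b, c) ∨ g(b, a, c) ∨ h(d), b ∨ c ∨ c ∨ d ∨ d ∨ f(d, a) ∨ f(d, a), a ∧ d ∨ b ∧ d ∧ d ∧ d ∨ f(c, b) ∨ g(b, d, a))
Apply R1:  consuming b, h(d);  x := d, y := a ∧ a ∧ b ∧ c ∨ b ∨ b ∨ f(b, c) ∨ g(b, a, c)
The variable takes the whole remainder — replace the entire application.
Giving:  a ∧ a ∧ a ∧ c ∧ d ∧ d ∧ g(c, a, c) ∨ b ∧ c ∧ d ∧ d ∧ g(c, a, c) ∨ b ∧ d ∧ g(d, b, d) ∧ g(d, d, c) ∨ c ∧ d ∧ g(c, a, c) ∧ h(b) ∨ f(h(a), b) ∨ f(h(d), c ∧ d) ∨ g(a ∧ a ∧ b ∧ c ∨ b ∨ b ∨ f(b, c) ∨ g(b, a, c), b ∨ c ∨ c ∨ d ∨ d ∨ f(d, a) ∨ f(d, a), a ∧ d ∨ b ∧ d ∧ d ∧ d ∨ f(c, b) ∨ g(b, d, a))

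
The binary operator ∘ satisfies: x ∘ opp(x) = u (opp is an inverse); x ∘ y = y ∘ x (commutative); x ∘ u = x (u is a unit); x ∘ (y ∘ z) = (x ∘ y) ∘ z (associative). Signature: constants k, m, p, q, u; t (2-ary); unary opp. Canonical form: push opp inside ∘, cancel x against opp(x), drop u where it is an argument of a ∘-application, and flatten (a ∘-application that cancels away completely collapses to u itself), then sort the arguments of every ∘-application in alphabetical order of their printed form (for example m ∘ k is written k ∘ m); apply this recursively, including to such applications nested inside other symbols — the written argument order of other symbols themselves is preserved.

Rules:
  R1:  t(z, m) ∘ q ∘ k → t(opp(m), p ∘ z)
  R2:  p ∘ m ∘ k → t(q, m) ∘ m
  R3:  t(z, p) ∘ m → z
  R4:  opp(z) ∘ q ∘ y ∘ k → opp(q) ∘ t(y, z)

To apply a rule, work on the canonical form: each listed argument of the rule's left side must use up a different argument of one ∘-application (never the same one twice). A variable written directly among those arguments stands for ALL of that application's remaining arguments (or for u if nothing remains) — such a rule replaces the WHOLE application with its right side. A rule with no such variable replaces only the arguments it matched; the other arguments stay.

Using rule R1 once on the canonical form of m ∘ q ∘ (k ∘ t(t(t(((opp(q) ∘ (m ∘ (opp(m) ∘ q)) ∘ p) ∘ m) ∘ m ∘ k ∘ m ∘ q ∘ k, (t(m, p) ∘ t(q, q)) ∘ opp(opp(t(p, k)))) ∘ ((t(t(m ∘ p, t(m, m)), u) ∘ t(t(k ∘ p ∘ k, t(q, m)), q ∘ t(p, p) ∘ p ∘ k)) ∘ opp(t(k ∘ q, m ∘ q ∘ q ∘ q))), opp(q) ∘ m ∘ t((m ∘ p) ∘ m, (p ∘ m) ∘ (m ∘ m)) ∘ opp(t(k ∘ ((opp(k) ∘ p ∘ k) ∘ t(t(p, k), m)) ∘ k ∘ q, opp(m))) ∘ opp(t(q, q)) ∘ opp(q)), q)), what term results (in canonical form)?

Answer: k ∘ m ∘ q ∘ t(t(opp(t(k ∘ q, m ∘ q ∘ q ∘ q)) ∘ t(k ∘ k ∘ m ∘ m ∘ m ∘ p ∘ q, t(m, p) ∘ t(p, k) ∘ t(q, q)) ∘ t(t(k ∘ k ∘ p, t(q, m)), k ∘ p ∘ q ∘ t(p, p)) ∘ t(t(m ∘ p, t(m, m)), u), m ∘ opp(q) ∘ opp(q) ∘ opp(t(k ∘ p ∘ t(opp(m), p ∘ t(p, k)), opp(m))) ∘ opp(t(q, q)) ∘ t(m ∘ m ∘ p, m ∘ m ∘ m ∘ p)), q)

Derivation:
Canonical form:  k ∘ m ∘ q ∘ t(t(opp(t(k ∘ q, m ∘ q ∘ q ∘ q)) ∘ t(k ∘ k ∘ m ∘ m ∘ m ∘ p ∘ q, t(m, p) ∘ t(p, k) ∘ t(q, q)) ∘ t(t(k ∘ k ∘ p, t(q, m)), k ∘ p ∘ q ∘ t(p, p)) ∘ t(t(m ∘ p, t(m, m)), u), m ∘ opp(q) ∘ opp(q) ∘ opp(t(k ∘ k ∘ p ∘ q ∘ t(t(p, k), m), opp(m))) ∘ opp(t(q, q)) ∘ t(m ∘ m ∘ p, m ∘ m ∘ m ∘ p)), q)
Match R1:  consume k, q, t(t(p, k), m);  z := t(p, k)
Result:  k ∘ m ∘ q ∘ t(t(opp(t(k ∘ q, m ∘ q ∘ q ∘ q)) ∘ t(k ∘ k ∘ m ∘ m ∘ m ∘ p ∘ q, t(m, p) ∘ t(p, k) ∘ t(q, q)) ∘ t(t(k ∘ k ∘ p, t(q, m)), k ∘ p ∘ q ∘ t(p, p)) ∘ t(t(m ∘ p, t(m, m)), u), m ∘ opp(q) ∘ opp(q) ∘ opp(t(k ∘ p ∘ t(opp(m), p ∘ t(p, k)), opp(m))) ∘ opp(t(q, q)) ∘ t(m ∘ m ∘ p, m ∘ m ∘ m ∘ p)), q)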